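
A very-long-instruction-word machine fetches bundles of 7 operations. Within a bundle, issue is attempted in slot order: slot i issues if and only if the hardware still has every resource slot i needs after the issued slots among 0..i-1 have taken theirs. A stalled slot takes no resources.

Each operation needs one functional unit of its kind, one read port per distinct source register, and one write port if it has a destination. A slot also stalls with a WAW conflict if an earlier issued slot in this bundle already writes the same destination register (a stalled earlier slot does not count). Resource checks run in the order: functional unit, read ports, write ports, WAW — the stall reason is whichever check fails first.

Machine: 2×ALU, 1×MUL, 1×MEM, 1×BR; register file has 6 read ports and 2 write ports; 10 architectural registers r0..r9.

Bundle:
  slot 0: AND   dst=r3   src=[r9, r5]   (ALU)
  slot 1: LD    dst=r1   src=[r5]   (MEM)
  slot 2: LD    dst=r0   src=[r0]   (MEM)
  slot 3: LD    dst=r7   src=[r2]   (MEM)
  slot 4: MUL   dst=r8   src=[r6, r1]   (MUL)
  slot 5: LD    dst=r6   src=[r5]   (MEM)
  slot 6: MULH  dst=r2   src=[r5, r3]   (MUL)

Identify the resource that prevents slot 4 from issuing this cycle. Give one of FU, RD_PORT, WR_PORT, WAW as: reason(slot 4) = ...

  0. ALU→r3 ⇒ go  {1A/1Mu/1Ld/1B | 4r 1w}
  1. MEM→r1 ⇒ go  {1A/1Mu/0Ld/1B | 3r 0w}
  2. MEM→r0 ⇒ no(FU)  {1A/1Mu/0Ld/1B | 3r 0w}
  3. MEM→r7 ⇒ no(FU)  {1A/1Mu/0Ld/1B | 3r 0w}
  4. MUL→r8 ⇒ no(WR_PORT)  {1A/1Mu/0Ld/1B | 3r 0w}
  5. MEM→r6 ⇒ no(FU)  {1A/1Mu/0Ld/1B | 3r 0w}
  6. MUL→r2 ⇒ no(WR_PORT)  {1A/1Mu/0Ld/1B | 3r 0w}

reason(slot 4) = WR_PORT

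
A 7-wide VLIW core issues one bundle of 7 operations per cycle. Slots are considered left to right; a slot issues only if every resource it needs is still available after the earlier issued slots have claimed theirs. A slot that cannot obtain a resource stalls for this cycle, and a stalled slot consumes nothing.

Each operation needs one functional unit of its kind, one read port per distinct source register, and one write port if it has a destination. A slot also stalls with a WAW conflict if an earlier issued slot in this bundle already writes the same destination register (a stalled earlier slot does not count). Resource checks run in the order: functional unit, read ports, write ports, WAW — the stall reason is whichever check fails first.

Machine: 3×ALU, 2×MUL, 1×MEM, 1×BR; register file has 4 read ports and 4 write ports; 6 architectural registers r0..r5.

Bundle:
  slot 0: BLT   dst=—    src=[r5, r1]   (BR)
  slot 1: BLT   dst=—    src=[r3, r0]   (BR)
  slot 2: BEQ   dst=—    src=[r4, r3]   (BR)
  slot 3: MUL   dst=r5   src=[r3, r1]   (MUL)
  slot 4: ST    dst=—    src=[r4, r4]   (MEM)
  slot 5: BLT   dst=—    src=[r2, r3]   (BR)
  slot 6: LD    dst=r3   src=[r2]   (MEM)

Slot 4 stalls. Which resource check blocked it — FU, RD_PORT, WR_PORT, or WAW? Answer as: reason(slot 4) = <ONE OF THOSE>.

#0 BR src=r5,r1 dispatched  <A:3 Mu:2 Ld:1 B:0 rd:2 wr:4>
#1 BR src=r3,r0 held:FU  <A:3 Mu:2 Ld:1 B:0 rd:2 wr:4>
#2 BR src=r4,r3 held:FU  <A:3 Mu:2 Ld:1 B:0 rd:2 wr:4>
#3 MUL src=r3,r1 dispatched  <A:3 Mu:1 Ld:1 B:0 rd:0 wr:3>
#4 MEM src=r4,r4 held:RD_PORT  <A:3 Mu:1 Ld:1 B:0 rd:0 wr:3>
#5 BR src=r2,r3 held:FU  <A:3 Mu:1 Ld:1 B:0 rd:0 wr:3>
#6 MEM src=r2 held:RD_PORT  <A:3 Mu:1 Ld:1 B:0 rd:0 wr:3>

reason(slot 4) = RD_PORT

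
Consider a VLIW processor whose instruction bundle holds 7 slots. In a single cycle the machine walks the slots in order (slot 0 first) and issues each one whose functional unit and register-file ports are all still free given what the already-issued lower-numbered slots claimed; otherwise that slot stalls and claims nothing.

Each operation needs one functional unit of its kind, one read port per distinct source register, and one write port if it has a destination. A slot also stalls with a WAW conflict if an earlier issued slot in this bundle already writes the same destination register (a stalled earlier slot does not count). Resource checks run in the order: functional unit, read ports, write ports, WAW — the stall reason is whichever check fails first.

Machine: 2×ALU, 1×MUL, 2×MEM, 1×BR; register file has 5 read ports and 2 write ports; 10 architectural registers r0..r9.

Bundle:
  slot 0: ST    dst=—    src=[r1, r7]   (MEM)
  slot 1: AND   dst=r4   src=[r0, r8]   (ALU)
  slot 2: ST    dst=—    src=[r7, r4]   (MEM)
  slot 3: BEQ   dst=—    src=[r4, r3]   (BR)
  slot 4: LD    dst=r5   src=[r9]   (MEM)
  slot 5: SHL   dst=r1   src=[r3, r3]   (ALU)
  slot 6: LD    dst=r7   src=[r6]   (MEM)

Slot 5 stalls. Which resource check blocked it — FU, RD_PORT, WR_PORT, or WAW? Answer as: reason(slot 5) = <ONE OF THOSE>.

slot 0 (MEM): ISSUE — free A2,Mu1,Ld1,B1 rp3 wp2
slot 1 (ALU): ISSUE — free A1,Mu1,Ld1,B1 rp1 wp1
slot 2 (MEM): stall RD_PORT — free A1,Mu1,Ld1,B1 rp1 wp1
slot 3 (BR): stall RD_PORT — free A1,Mu1,Ld1,B1 rp1 wp1
slot 4 (MEM): ISSUE — free A1,Mu1,Ld0,B1 rp0 wp0
slot 5 (ALU): stall RD_PORT — free A1,Mu1,Ld0,B1 rp0 wp0
slot 6 (MEM): stall FU — free A1,Mu1,Ld0,B1 rp0 wp0

reason(slot 5) = RD_PORT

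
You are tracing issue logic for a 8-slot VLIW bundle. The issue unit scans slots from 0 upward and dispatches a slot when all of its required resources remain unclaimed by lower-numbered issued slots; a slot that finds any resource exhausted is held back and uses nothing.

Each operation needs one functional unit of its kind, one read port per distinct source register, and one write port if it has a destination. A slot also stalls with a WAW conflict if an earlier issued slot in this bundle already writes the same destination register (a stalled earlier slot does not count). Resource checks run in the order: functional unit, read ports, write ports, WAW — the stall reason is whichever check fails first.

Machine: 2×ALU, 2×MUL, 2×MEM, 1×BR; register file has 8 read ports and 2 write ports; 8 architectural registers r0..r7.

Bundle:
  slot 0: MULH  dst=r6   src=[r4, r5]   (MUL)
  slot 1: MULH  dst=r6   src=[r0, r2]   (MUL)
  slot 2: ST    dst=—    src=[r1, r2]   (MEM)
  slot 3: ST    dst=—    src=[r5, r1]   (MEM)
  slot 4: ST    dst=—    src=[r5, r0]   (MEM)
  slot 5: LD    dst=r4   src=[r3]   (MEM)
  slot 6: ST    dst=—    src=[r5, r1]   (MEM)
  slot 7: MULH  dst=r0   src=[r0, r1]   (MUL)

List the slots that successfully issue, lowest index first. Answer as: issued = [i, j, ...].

issued = [0, 2, 3, 7]

  0. MUL→r6 ⇒ go  {2A/1Mu/2Ld/1B | 6r 1w}
  1. MUL→r6 ⇒ no(WAW)  {2A/1Mu/2Ld/1B | 6r 1w}
  2. MEM ⇒ go  {2A/1Mu/1Ld/1B | 4r 1w}
  3. MEM ⇒ go  {2A/1Mu/0Ld/1B | 2r 1w}
  4. MEM ⇒ no(FU)  {2A/1Mu/0Ld/1B | 2r 1w}
  5. MEM→r4 ⇒ no(FU)  {2A/1Mu/0Ld/1B | 2r 1w}
  6. MEM ⇒ no(FU)  {2A/1Mu/0Ld/1B | 2r 1w}
  7. MUL→r0 ⇒ go  {2A/0Mu/0Ld/1B | 0r 0w}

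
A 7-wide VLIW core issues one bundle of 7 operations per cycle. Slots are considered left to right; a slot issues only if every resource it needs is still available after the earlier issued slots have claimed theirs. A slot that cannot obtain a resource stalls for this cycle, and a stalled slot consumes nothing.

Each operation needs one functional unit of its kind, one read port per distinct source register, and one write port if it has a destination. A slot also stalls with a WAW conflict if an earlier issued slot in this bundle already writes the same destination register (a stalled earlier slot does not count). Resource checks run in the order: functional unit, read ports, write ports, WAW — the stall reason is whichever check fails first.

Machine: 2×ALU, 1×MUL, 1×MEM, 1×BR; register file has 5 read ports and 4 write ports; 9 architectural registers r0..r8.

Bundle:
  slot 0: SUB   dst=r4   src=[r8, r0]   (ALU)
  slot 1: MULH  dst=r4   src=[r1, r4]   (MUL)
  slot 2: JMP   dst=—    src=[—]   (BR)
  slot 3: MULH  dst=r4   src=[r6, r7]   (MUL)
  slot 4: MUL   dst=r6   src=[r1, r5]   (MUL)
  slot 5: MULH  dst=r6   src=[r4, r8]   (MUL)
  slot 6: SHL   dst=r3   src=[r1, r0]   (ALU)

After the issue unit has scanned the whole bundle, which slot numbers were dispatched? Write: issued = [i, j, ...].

issued = [0, 2, 4]

[0] ALU needs rd=2 wr=1: ok; after: ALU=1 MUL=1 MEM=1 BR=1, R=3, W=3
[1] MUL needs rd=2 wr=1: WAW; after: ALU=1 MUL=1 MEM=1 BR=1, R=3, W=3
[2] BR needs rd=0 wr=0: ok; after: ALU=1 MUL=1 MEM=1 BR=0, R=3, W=3
[3] MUL needs rd=2 wr=1: WAW; after: ALU=1 MUL=1 MEM=1 BR=0, R=3, W=3
[4] MUL needs rd=2 wr=1: ok; after: ALU=1 MUL=0 MEM=1 BR=0, R=1, W=2
[5] MUL needs rd=2 wr=1: FU; after: ALU=1 MUL=0 MEM=1 BR=0, R=1, W=2
[6] ALU needs rd=2 wr=1: RD_PORT; after: ALU=1 MUL=0 MEM=1 BR=0, R=1, W=2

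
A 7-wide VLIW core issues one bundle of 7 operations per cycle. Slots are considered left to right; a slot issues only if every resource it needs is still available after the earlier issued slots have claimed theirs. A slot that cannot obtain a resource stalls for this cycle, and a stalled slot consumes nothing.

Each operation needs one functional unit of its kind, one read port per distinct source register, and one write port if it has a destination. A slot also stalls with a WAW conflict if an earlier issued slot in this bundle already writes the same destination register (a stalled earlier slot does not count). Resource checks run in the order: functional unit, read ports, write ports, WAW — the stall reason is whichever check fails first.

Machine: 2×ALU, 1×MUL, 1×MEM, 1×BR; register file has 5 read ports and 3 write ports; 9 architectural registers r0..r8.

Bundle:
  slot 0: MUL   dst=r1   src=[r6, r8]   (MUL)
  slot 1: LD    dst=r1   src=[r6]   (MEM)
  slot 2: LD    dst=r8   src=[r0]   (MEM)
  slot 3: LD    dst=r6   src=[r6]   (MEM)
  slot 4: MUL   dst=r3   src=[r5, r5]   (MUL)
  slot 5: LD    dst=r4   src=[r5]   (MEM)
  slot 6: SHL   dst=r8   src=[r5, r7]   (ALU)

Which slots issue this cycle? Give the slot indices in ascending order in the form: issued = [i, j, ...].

(0) want 1×MUL +2rd +1wr — yes → AL2|MU0|ME1|BR1|rd3|wr2
(1) want 1×MEM +1rd +1wr — WAW → AL2|MU0|ME1|BR1|rd3|wr2
(2) want 1×MEM +1rd +1wr — yes → AL2|MU0|ME0|BR1|rd2|wr1
(3) want 1×MEM +1rd +1wr — FU → AL2|MU0|ME0|BR1|rd2|wr1
(4) want 1×MUL +1rd +1wr — FU → AL2|MU0|ME0|BR1|rd2|wr1
(5) want 1×MEM +1rd +1wr — FU → AL2|MU0|ME0|BR1|rd2|wr1
(6) want 1×ALU +2rd +1wr — WAW → AL2|MU0|ME0|BR1|rd2|wr1

issued = [0, 2]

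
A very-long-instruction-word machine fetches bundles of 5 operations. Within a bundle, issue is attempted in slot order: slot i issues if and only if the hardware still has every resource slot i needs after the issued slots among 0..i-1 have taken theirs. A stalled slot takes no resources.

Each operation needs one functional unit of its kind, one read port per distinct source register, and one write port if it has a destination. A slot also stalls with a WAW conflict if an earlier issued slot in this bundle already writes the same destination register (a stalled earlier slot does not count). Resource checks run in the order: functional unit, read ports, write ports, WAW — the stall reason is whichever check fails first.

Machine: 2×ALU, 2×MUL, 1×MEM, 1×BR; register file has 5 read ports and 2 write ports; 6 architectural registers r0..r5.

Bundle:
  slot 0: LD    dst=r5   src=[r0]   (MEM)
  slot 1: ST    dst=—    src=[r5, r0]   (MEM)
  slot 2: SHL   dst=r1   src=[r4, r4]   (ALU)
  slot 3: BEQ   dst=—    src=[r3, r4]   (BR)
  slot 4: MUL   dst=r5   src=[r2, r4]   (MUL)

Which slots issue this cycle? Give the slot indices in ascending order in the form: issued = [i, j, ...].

#0 MEM src=r0 dispatched  <A:2 Mu:2 Ld:0 B:1 rd:4 wr:1>
#1 MEM src=r5,r0 held:FU  <A:2 Mu:2 Ld:0 B:1 rd:4 wr:1>
#2 ALU src=r4,r4 dispatched  <A:1 Mu:2 Ld:0 B:1 rd:3 wr:0>
#3 BR src=r3,r4 dispatched  <A:1 Mu:2 Ld:0 B:0 rd:1 wr:0>
#4 MUL src=r2,r4 held:RD_PORT  <A:1 Mu:2 Ld:0 B:0 rd:1 wr:0>

issued = [0, 2, 3]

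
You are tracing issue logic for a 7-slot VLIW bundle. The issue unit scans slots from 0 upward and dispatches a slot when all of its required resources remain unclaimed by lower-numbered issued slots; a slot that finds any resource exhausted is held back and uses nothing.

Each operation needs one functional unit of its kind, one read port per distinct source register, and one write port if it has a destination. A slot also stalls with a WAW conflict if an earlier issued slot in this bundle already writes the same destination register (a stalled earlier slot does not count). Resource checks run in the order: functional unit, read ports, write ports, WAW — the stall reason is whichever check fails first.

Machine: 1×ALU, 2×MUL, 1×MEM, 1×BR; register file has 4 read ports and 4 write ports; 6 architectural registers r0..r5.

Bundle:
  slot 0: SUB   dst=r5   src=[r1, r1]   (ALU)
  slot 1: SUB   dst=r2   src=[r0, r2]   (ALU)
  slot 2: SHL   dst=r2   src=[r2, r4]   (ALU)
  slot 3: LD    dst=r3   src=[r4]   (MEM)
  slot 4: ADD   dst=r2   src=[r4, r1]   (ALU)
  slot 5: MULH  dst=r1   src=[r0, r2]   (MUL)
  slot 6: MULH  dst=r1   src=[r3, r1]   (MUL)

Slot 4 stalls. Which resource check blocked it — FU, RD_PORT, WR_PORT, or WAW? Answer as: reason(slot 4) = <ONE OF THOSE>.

reason(slot 4) = FU

[0] ALU needs rd=1 wr=1: ok; after: ALU=0 MUL=2 MEM=1 BR=1, R=3, W=3
[1] ALU needs rd=2 wr=1: FU; after: ALU=0 MUL=2 MEM=1 BR=1, R=3, W=3
[2] ALU needs rd=2 wr=1: FU; after: ALU=0 MUL=2 MEM=1 BR=1, R=3, W=3
[3] MEM needs rd=1 wr=1: ok; after: ALU=0 MUL=2 MEM=0 BR=1, R=2, W=2
[4] ALU needs rd=2 wr=1: FU; after: ALU=0 MUL=2 MEM=0 BR=1, R=2, W=2
[5] MUL needs rd=2 wr=1: ok; after: ALU=0 MUL=1 MEM=0 BR=1, R=0, W=1
[6] MUL needs rd=2 wr=1: RD_PORT; after: ALU=0 MUL=1 MEM=0 BR=1, R=0, W=1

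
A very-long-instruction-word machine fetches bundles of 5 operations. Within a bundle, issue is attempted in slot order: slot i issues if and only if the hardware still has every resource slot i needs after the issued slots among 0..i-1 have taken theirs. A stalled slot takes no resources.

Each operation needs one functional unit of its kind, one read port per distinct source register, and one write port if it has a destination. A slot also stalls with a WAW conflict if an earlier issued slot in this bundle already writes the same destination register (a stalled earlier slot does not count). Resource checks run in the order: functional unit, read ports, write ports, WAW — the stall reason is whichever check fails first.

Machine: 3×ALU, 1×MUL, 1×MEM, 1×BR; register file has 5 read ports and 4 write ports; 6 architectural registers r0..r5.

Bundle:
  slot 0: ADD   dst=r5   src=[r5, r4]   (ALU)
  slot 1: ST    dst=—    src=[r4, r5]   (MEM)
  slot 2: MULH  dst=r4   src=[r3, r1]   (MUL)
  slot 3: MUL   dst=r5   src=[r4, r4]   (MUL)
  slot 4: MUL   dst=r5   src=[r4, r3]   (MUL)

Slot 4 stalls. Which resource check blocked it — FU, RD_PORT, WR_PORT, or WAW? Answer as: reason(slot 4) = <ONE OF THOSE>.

#0 ALU src=r5,r4 dispatched  <A:2 Mu:1 Ld:1 B:1 rd:3 wr:3>
#1 MEM src=r4,r5 dispatched  <A:2 Mu:1 Ld:0 B:1 rd:1 wr:3>
#2 MUL src=r3,r1 held:RD_PORT  <A:2 Mu:1 Ld:0 B:1 rd:1 wr:3>
#3 MUL src=r4,r4 held:WAW  <A:2 Mu:1 Ld:0 B:1 rd:1 wr:3>
#4 MUL src=r4,r3 held:RD_PORT  <A:2 Mu:1 Ld:0 B:1 rd:1 wr:3>

reason(slot 4) = RD_PORT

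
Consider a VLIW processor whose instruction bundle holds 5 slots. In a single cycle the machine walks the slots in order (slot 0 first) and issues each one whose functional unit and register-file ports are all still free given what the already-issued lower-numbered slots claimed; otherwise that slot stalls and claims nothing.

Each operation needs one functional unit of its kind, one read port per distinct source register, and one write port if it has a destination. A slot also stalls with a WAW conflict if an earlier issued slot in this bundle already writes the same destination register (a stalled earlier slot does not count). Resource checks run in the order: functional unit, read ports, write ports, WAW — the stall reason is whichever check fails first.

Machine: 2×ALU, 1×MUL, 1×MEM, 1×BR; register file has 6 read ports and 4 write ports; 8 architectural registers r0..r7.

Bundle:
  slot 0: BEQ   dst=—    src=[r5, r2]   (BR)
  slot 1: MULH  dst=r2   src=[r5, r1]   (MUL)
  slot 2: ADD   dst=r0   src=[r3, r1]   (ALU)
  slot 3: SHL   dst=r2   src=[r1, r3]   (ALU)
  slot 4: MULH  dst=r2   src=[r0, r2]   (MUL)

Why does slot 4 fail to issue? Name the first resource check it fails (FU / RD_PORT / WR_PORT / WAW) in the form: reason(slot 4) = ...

#0 BR src=r5,r2 dispatched  <A:2 Mu:1 Ld:1 B:0 rd:4 wr:4>
#1 MUL src=r5,r1 dispatched  <A:2 Mu:0 Ld:1 B:0 rd:2 wr:3>
#2 ALU src=r3,r1 dispatched  <A:1 Mu:0 Ld:1 B:0 rd:0 wr:2>
#3 ALU src=r1,r3 held:RD_PORT  <A:1 Mu:0 Ld:1 B:0 rd:0 wr:2>
#4 MUL src=r0,r2 held:FU  <A:1 Mu:0 Ld:1 B:0 rd:0 wr:2>

reason(slot 4) = FU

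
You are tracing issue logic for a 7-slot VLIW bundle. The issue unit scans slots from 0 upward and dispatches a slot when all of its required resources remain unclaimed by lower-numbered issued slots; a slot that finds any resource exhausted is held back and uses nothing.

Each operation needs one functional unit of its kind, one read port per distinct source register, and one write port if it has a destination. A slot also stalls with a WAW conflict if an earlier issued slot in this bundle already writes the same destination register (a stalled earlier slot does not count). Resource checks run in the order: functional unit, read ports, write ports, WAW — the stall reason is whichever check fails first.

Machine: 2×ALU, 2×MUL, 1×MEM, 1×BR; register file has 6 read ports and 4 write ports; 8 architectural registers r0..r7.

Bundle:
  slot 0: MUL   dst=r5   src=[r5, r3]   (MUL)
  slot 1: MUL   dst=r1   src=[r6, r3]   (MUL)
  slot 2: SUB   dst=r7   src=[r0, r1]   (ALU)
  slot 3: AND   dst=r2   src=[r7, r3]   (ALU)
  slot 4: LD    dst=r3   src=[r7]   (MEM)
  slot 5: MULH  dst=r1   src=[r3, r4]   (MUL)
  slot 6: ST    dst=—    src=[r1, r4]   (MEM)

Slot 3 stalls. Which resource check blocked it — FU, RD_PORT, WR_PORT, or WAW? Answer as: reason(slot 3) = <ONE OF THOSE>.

  0. MUL→r5 ⇒ go  {2A/1Mu/1Ld/1B | 4r 3w}
  1. MUL→r1 ⇒ go  {2A/0Mu/1Ld/1B | 2r 2w}
  2. ALU→r7 ⇒ go  {1A/0Mu/1Ld/1B | 0r 1w}
  3. ALU→r2 ⇒ no(RD_PORT)  {1A/0Mu/1Ld/1B | 0r 1w}
  4. MEM→r3 ⇒ no(RD_PORT)  {1A/0Mu/1Ld/1B | 0r 1w}
  5. MUL→r1 ⇒ no(FU)  {1A/0Mu/1Ld/1B | 0r 1w}
  6. MEM ⇒ no(RD_PORT)  {1A/0Mu/1Ld/1B | 0r 1w}

reason(slot 3) = RD_PORT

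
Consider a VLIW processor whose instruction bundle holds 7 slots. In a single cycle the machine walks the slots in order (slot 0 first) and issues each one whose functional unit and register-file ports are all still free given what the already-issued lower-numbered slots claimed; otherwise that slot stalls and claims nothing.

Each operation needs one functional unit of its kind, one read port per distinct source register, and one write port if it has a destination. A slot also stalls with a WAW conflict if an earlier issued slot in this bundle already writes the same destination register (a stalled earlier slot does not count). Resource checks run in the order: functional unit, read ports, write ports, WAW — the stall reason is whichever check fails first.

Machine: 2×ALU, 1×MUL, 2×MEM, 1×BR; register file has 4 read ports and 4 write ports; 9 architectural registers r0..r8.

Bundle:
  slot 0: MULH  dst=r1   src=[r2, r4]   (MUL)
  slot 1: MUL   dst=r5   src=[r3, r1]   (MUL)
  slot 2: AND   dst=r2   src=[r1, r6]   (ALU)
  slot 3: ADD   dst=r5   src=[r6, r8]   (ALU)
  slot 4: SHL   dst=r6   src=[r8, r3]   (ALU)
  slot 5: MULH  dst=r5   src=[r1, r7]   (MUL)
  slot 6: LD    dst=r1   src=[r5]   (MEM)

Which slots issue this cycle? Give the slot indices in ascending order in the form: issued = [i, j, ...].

issued = [0, 2]

(0) want 1×MUL +2rd +1wr — yes → AL2|MU0|ME2|BR1|rd2|wr3
(1) want 1×MUL +2rd +1wr — FU → AL2|MU0|ME2|BR1|rd2|wr3
(2) want 1×ALU +2rd +1wr — yes → AL1|MU0|ME2|BR1|rd0|wr2
(3) want 1×ALU +2rd +1wr — RD_PORT → AL1|MU0|ME2|BR1|rd0|wr2
(4) want 1×ALU +2rd +1wr — RD_PORT → AL1|MU0|ME2|BR1|rd0|wr2
(5) want 1×MUL +2rd +1wr — FU → AL1|MU0|ME2|BR1|rd0|wr2
(6) want 1×MEM +1rd +1wr — RD_PORT → AL1|MU0|ME2|BR1|rd0|wr2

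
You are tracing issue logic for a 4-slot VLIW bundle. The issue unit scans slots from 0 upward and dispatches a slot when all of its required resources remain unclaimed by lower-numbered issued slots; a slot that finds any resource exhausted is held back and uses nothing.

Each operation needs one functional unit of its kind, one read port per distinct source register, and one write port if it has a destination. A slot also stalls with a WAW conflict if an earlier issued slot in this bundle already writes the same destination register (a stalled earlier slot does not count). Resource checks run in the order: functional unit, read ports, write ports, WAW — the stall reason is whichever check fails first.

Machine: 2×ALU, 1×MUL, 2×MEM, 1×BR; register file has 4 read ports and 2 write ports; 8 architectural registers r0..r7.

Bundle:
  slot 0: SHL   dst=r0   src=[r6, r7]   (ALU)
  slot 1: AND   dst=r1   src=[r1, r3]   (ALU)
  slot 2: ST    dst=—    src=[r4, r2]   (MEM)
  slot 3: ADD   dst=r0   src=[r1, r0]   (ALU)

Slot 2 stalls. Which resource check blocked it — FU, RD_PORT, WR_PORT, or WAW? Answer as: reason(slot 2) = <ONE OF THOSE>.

  0. ALU→r0 ⇒ go  {1A/1Mu/2Ld/1B | 2r 1w}
  1. ALU→r1 ⇒ go  {0A/1Mu/2Ld/1B | 0r 0w}
  2. MEM ⇒ no(RD_PORT)  {0A/1Mu/2Ld/1B | 0r 0w}
  3. ALU→r0 ⇒ no(FU)  {0A/1Mu/2Ld/1B | 0r 0w}

reason(slot 2) = RD_PORT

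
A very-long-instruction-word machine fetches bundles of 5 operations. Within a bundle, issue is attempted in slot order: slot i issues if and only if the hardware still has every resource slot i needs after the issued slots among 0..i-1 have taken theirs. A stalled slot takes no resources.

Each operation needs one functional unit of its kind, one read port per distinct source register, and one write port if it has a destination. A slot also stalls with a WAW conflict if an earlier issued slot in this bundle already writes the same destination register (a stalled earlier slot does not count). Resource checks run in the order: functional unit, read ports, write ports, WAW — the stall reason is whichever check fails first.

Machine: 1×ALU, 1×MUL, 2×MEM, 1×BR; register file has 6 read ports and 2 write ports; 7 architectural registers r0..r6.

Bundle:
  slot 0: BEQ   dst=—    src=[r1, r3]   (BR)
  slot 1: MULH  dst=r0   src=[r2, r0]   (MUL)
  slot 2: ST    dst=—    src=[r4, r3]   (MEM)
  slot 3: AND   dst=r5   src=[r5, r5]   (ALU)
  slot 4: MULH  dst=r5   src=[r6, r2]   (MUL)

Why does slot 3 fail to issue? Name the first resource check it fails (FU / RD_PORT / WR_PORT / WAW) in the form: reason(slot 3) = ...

  0. BR ⇒ go  {1A/1Mu/2Ld/0B | 4r 2w}
  1. MUL→r0 ⇒ go  {1A/0Mu/2Ld/0B | 2r 1w}
  2. MEM ⇒ go  {1A/0Mu/1Ld/0B | 0r 1w}
  3. ALU→r5 ⇒ no(RD_PORT)  {1A/0Mu/1Ld/0B | 0r 1w}
  4. MUL→r5 ⇒ no(FU)  {1A/0Mu/1Ld/0B | 0r 1w}

reason(slot 3) = RD_PORT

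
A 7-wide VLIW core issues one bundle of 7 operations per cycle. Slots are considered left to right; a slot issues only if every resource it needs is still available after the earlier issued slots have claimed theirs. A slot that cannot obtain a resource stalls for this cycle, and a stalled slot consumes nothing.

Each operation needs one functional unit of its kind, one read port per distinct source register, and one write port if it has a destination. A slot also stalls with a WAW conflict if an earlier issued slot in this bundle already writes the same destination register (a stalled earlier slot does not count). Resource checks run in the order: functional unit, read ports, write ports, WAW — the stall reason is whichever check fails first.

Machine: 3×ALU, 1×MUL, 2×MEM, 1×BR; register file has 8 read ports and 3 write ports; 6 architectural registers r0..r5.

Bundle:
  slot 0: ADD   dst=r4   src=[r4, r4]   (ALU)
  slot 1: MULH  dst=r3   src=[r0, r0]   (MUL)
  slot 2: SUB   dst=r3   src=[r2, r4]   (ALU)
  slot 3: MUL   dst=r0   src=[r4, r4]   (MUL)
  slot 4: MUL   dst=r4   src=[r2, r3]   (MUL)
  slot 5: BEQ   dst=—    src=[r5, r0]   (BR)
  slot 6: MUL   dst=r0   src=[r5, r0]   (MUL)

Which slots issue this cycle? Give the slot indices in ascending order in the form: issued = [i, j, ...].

issued = [0, 1, 5]

slot 0 (ALU): ISSUE — free A2,Mu1,Ld2,B1 rp7 wp2
slot 1 (MUL): ISSUE — free A2,Mu0,Ld2,B1 rp6 wp1
slot 2 (ALU): stall WAW — free A2,Mu0,Ld2,B1 rp6 wp1
slot 3 (MUL): stall FU — free A2,Mu0,Ld2,B1 rp6 wp1
slot 4 (MUL): stall FU — free A2,Mu0,Ld2,B1 rp6 wp1
slot 5 (BR): ISSUE — free A2,Mu0,Ld2,B0 rp4 wp1
slot 6 (MUL): stall FU — free A2,Mu0,Ld2,B0 rp4 wp1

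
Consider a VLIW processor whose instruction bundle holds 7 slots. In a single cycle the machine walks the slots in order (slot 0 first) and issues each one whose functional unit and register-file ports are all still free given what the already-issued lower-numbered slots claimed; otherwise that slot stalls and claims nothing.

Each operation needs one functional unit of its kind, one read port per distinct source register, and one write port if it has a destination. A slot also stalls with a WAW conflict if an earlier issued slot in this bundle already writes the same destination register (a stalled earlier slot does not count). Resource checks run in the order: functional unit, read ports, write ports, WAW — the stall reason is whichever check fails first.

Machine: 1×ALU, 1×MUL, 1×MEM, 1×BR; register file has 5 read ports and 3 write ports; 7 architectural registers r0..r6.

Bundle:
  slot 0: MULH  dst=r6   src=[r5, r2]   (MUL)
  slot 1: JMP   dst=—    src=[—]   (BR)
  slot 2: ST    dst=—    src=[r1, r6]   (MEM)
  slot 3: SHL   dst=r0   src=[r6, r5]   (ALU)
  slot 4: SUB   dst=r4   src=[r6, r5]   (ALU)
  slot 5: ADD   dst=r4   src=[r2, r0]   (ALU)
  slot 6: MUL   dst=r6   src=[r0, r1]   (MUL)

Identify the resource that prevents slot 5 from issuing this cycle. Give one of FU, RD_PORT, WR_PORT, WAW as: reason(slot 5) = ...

#0 MUL src=r5,r2 dispatched  <A:1 Mu:0 Ld:1 B:1 rd:3 wr:2>
#1 BR src=- dispatched  <A:1 Mu:0 Ld:1 B:0 rd:3 wr:2>
#2 MEM src=r1,r6 dispatched  <A:1 Mu:0 Ld:0 B:0 rd:1 wr:2>
#3 ALU src=r6,r5 held:RD_PORT  <A:1 Mu:0 Ld:0 B:0 rd:1 wr:2>
#4 ALU src=r6,r5 held:RD_PORT  <A:1 Mu:0 Ld:0 B:0 rd:1 wr:2>
#5 ALU src=r2,r0 held:RD_PORT  <A:1 Mu:0 Ld:0 B:0 rd:1 wr:2>
#6 MUL src=r0,r1 held:FU  <A:1 Mu:0 Ld:0 B:0 rd:1 wr:2>

reason(slot 5) = RD_PORT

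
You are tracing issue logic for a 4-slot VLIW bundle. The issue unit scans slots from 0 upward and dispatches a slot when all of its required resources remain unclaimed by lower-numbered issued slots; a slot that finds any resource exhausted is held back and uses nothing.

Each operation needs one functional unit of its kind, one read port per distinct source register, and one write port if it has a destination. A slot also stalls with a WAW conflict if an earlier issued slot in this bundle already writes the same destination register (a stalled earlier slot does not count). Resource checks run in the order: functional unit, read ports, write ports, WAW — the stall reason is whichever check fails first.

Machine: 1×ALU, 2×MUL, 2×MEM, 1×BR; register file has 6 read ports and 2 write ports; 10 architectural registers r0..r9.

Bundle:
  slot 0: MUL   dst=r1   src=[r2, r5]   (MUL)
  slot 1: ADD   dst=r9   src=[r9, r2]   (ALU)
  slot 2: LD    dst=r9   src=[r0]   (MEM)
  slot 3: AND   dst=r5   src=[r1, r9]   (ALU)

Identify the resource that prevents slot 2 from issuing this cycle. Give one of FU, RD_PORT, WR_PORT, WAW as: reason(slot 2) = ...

reason(slot 2) = WR_PORT

[0] MUL needs rd=2 wr=1: ok; after: ALU=1 MUL=1 MEM=2 BR=1, R=4, W=1
[1] ALU needs rd=2 wr=1: ok; after: ALU=0 MUL=1 MEM=2 BR=1, R=2, W=0
[2] MEM needs rd=1 wr=1: WR_PORT; after: ALU=0 MUL=1 MEM=2 BR=1, R=2, W=0
[3] ALU needs rd=2 wr=1: FU; after: ALU=0 MUL=1 MEM=2 BR=1, R=2, W=0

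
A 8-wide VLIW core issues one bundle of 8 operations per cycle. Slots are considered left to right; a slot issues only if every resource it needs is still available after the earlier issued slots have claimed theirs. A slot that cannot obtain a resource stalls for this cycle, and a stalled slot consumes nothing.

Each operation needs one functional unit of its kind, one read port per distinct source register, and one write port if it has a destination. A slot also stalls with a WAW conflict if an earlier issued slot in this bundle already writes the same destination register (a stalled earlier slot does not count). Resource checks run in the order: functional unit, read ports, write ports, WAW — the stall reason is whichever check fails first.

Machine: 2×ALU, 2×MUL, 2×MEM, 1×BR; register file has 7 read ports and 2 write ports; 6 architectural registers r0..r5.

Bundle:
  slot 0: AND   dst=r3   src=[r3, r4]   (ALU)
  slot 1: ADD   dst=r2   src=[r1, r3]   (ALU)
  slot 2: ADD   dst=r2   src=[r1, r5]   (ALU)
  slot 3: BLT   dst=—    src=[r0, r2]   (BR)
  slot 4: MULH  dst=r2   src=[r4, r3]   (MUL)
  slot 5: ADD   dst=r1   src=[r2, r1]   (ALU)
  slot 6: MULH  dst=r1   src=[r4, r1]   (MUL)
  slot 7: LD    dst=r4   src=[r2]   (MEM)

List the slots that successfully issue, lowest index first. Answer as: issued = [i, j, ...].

issued = [0, 1, 3]

  0. ALU→r3 ⇒ go  {1A/2Mu/2Ld/1B | 5r 1w}
  1. ALU→r2 ⇒ go  {0A/2Mu/2Ld/1B | 3r 0w}
  2. ALU→r2 ⇒ no(FU)  {0A/2Mu/2Ld/1B | 3r 0w}
  3. BR ⇒ go  {0A/2Mu/2Ld/0B | 1r 0w}
  4. MUL→r2 ⇒ no(RD_PORT)  {0A/2Mu/2Ld/0B | 1r 0w}
  5. ALU→r1 ⇒ no(FU)  {0A/2Mu/2Ld/0B | 1r 0w}
  6. MUL→r1 ⇒ no(RD_PORT)  {0A/2Mu/2Ld/0B | 1r 0w}
  7. MEM→r4 ⇒ no(WR_PORT)  {0A/2Mu/2Ld/0B | 1r 0w}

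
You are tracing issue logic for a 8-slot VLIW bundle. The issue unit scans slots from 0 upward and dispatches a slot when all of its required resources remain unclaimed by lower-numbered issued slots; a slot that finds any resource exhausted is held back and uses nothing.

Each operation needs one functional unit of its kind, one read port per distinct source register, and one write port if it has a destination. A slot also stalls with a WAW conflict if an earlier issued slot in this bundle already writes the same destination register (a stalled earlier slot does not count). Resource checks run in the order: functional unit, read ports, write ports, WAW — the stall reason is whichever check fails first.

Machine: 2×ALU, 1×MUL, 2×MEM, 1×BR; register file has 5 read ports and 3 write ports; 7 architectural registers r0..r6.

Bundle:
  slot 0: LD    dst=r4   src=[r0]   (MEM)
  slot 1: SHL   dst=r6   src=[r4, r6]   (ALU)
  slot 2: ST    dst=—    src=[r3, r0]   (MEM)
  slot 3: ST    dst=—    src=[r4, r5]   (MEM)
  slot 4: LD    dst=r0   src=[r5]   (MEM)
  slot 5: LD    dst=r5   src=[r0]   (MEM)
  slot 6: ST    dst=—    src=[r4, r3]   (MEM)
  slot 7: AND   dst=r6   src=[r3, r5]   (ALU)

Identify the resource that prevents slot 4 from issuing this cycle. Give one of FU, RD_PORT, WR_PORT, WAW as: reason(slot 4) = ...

[0] MEM needs rd=1 wr=1: ok; after: ALU=2 MUL=1 MEM=1 BR=1, R=4, W=2
[1] ALU needs rd=2 wr=1: ok; after: ALU=1 MUL=1 MEM=1 BR=1, R=2, W=1
[2] MEM needs rd=2 wr=0: ok; after: ALU=1 MUL=1 MEM=0 BR=1, R=0, W=1
[3] MEM needs rd=2 wr=0: FU; after: ALU=1 MUL=1 MEM=0 BR=1, R=0, W=1
[4] MEM needs rd=1 wr=1: FU; after: ALU=1 MUL=1 MEM=0 BR=1, R=0, W=1
[5] MEM needs rd=1 wr=1: FU; after: ALU=1 MUL=1 MEM=0 BR=1, R=0, W=1
[6] MEM needs rd=2 wr=0: FU; after: ALU=1 MUL=1 MEM=0 BR=1, R=0, W=1
[7] ALU needs rd=2 wr=1: RD_PORT; after: ALU=1 MUL=1 MEM=0 BR=1, R=0, W=1

reason(slot 4) = FU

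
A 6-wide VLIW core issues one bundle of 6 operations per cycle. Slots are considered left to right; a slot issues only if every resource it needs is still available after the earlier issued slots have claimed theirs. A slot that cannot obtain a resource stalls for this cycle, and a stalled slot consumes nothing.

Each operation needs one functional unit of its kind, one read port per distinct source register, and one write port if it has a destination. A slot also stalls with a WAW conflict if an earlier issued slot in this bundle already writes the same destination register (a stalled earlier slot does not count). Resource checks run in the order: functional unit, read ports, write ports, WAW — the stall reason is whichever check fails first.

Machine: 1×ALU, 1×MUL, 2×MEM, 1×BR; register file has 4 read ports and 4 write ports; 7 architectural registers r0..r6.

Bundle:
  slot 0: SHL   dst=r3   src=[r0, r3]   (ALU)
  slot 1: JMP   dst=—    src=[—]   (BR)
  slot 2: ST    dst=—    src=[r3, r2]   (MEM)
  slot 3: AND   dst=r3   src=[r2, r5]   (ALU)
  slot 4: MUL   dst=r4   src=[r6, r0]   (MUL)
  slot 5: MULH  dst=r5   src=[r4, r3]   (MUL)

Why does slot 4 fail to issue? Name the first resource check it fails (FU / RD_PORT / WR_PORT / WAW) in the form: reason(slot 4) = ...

reason(slot 4) = RD_PORT

(0) want 1×ALU +2rd +1wr — yes → AL0|MU1|ME2|BR1|rd2|wr3
(1) want 1×BR +0rd +0wr — yes → AL0|MU1|ME2|BR0|rd2|wr3
(2) want 1×MEM +2rd +0wr — yes → AL0|MU1|ME1|BR0|rd0|wr3
(3) want 1×ALU +2rd +1wr — FU → AL0|MU1|ME1|BR0|rd0|wr3
(4) want 1×MUL +2rd +1wr — RD_PORT → AL0|MU1|ME1|BR0|rd0|wr3
(5) want 1×MUL +2rd +1wr — RD_PORT → AL0|MU1|ME1|BR0|rd0|wr3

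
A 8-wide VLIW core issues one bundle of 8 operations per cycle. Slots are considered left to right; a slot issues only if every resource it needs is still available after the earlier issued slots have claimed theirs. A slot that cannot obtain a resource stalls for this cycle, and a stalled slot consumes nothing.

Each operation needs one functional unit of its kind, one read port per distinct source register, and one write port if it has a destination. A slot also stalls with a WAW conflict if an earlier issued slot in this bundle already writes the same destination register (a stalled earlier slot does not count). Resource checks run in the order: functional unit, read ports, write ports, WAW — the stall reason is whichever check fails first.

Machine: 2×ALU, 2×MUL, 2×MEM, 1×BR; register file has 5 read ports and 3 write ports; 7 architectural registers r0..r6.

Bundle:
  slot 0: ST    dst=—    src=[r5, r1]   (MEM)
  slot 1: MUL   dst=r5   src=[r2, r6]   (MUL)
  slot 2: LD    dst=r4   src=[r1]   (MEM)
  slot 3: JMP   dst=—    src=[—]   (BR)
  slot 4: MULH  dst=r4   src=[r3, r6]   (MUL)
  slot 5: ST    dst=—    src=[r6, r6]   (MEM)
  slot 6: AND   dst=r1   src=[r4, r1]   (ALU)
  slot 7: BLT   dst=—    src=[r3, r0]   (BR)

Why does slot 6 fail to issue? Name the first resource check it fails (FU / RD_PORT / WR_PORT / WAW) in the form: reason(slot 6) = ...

  0. MEM ⇒ go  {2A/2Mu/1Ld/1B | 3r 3w}
  1. MUL→r5 ⇒ go  {2A/1Mu/1Ld/1B | 1r 2w}
  2. MEM→r4 ⇒ go  {2A/1Mu/0Ld/1B | 0r 1w}
  3. BR ⇒ go  {2A/1Mu/0Ld/0B | 0r 1w}
  4. MUL→r4 ⇒ no(RD_PORT)  {2A/1Mu/0Ld/0B | 0r 1w}
  5. MEM ⇒ no(FU)  {2A/1Mu/0Ld/0B | 0r 1w}
  6. ALU→r1 ⇒ no(RD_PORT)  {2A/1Mu/0Ld/0B | 0r 1w}
  7. BR ⇒ no(FU)  {2A/1Mu/0Ld/0B | 0r 1w}

reason(slot 6) = RD_PORT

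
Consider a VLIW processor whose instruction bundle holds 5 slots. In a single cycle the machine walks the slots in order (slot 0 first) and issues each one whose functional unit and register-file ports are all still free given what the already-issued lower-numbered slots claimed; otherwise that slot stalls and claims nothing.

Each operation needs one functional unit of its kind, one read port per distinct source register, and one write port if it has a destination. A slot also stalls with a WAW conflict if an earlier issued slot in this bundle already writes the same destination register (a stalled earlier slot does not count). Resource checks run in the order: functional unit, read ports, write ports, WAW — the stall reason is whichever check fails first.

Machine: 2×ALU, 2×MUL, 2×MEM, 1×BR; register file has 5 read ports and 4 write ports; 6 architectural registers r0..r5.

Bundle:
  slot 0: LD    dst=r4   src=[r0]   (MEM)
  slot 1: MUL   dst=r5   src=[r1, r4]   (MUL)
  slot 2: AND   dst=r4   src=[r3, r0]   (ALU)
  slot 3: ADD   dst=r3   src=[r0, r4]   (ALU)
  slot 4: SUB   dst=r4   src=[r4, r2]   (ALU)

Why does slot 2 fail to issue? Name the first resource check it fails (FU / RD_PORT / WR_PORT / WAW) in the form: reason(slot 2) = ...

slot 0 (MEM): ISSUE — free A2,Mu2,Ld1,B1 rp4 wp3
slot 1 (MUL): ISSUE — free A2,Mu1,Ld1,B1 rp2 wp2
slot 2 (ALU): stall WAW — free A2,Mu1,Ld1,B1 rp2 wp2
slot 3 (ALU): ISSUE — free A1,Mu1,Ld1,B1 rp0 wp1
slot 4 (ALU): stall RD_PORT — free A1,Mu1,Ld1,B1 rp0 wp1

reason(slot 2) = WAW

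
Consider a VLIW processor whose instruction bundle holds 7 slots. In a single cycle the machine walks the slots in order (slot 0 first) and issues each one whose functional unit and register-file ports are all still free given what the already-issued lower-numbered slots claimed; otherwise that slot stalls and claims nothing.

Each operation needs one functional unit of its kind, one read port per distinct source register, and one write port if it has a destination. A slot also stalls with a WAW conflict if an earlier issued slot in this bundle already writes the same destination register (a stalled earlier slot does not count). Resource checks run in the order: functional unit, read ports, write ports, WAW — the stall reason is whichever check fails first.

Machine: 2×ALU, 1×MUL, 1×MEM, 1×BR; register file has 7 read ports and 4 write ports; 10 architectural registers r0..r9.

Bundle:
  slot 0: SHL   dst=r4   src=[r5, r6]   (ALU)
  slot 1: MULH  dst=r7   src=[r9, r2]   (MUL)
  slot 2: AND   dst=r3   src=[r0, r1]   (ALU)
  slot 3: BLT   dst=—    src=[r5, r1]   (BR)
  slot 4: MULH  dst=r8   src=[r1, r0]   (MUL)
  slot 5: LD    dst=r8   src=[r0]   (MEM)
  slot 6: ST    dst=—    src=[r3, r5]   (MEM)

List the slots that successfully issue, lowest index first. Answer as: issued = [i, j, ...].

slot 0 (ALU): ISSUE — free A1,Mu1,Ld1,B1 rp5 wp3
slot 1 (MUL): ISSUE — free A1,Mu0,Ld1,B1 rp3 wp2
slot 2 (ALU): ISSUE — free A0,Mu0,Ld1,B1 rp1 wp1
slot 3 (BR): stall RD_PORT — free A0,Mu0,Ld1,B1 rp1 wp1
slot 4 (MUL): stall FU — free A0,Mu0,Ld1,B1 rp1 wp1
slot 5 (MEM): ISSUE — free A0,Mu0,Ld0,B1 rp0 wp0
slot 6 (MEM): stall FU — free A0,Mu0,Ld0,B1 rp0 wp0

issued = [0, 1, 2, 5]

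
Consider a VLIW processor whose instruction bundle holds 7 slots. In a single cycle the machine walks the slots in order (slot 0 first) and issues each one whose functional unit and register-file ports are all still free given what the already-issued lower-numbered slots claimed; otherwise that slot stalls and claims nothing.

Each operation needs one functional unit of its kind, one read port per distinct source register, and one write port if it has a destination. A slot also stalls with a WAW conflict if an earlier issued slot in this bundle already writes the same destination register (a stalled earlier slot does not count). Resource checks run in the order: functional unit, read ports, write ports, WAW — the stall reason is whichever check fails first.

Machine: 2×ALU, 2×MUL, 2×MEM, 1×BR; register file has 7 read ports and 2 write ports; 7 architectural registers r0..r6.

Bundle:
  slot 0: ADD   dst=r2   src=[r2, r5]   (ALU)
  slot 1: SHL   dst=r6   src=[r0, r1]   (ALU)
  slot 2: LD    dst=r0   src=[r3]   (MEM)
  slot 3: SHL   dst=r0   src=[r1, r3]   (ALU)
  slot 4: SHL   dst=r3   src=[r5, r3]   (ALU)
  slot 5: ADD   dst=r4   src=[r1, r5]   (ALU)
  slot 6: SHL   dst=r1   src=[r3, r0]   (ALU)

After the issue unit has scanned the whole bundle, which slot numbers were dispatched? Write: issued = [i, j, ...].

issued = [0, 1]

slot 0 (ALU): ISSUE — free A1,Mu2,Ld2,B1 rp5 wp1
slot 1 (ALU): ISSUE — free A0,Mu2,Ld2,B1 rp3 wp0
slot 2 (MEM): stall WR_PORT — free A0,Mu2,Ld2,B1 rp3 wp0
slot 3 (ALU): stall FU — free A0,Mu2,Ld2,B1 rp3 wp0
slot 4 (ALU): stall FU — free A0,Mu2,Ld2,B1 rp3 wp0
slot 5 (ALU): stall FU — free A0,Mu2,Ld2,B1 rp3 wp0
slot 6 (ALU): stall FU — free A0,Mu2,Ld2,B1 rp3 wp0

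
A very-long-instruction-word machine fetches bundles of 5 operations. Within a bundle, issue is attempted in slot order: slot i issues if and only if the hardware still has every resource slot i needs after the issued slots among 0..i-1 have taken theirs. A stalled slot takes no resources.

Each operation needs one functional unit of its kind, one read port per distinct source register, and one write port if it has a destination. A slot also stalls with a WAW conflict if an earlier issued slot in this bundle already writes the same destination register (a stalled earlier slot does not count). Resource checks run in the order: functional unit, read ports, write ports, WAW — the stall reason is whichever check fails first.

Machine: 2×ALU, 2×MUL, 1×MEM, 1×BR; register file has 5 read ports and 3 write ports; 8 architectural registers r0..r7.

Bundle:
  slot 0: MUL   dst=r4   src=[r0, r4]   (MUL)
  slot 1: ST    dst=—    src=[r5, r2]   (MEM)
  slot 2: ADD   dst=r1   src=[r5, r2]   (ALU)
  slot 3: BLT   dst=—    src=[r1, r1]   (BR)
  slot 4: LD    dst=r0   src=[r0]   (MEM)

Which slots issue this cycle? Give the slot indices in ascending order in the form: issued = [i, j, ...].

(0) want 1×MUL +2rd +1wr — yes → AL2|MU1|ME1|BR1|rd3|wr2
(1) want 1×MEM +2rd +0wr — yes → AL2|MU1|ME0|BR1|rd1|wr2
(2) want 1×ALU +2rd +1wr — RD_PORT → AL2|MU1|ME0|BR1|rd1|wr2
(3) want 1×BR +1rd +0wr — yes → AL2|MU1|ME0|BR0|rd0|wr2
(4) want 1×MEM +1rd +1wr — FU → AL2|MU1|ME0|BR0|rd0|wr2

issued = [0, 1, 3]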